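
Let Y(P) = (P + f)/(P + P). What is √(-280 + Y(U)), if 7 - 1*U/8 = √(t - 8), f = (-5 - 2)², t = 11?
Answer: √(-31255 + 4472*√3)/(4*√(7 - √3)) ≈ 16.701*I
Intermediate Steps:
f = 49 (f = (-7)² = 49)
U = 56 - 8*√3 (U = 56 - 8*√(11 - 8) = 56 - 8*√3 ≈ 42.144)
Y(P) = (49 + P)/(2*P) (Y(P) = (P + 49)/(P + P) = (49 + P)/((2*P)) = (49 + P)*(1/(2*P)) = (49 + P)/(2*P))
√(-280 + Y(U)) = √(-280 + (49 + (56 - 8*√3))/(2*(56 - 8*√3))) = √(-280 + (105 - 8*√3)/(2*(56 - 8*√3)))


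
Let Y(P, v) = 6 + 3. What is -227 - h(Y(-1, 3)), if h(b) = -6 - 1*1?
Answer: -220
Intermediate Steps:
Y(P, v) = 9
h(b) = -7 (h(b) = -6 - 1 = -7)
-227 - h(Y(-1, 3)) = -227 - 1*(-7) = -227 + 7 = -220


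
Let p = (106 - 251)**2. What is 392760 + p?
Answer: 413785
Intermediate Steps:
p = 21025 (p = (-145)**2 = 21025)
392760 + p = 392760 + 21025 = 413785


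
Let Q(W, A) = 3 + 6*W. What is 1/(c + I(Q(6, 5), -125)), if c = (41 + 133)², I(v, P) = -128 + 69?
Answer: 1/30217 ≈ 3.3094e-5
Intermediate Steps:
I(v, P) = -59
c = 30276 (c = 174² = 30276)
1/(c + I(Q(6, 5), -125)) = 1/(30276 - 59) = 1/30217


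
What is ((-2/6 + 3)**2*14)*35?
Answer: 31360/9 ≈ 3484.4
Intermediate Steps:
((-2/6 + 3)**2*14)*35 = ((-2*1/6 + 3)**2*14)*35 = ((-1/3 + 3)**2*14)*35 = ((8/3)**2*14)*35 = ((64/9)*14)*35 = (896/9)*35 = 31360/9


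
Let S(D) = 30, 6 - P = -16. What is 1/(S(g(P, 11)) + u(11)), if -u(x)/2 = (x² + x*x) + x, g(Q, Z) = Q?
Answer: -1/476 ≈ -0.0021008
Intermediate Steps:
P = 22 (P = 6 - 1*(-16) = 6 + 16 = 22)
u(x) = -4*x² - 2*x (u(x) = -2*((x² + x*x) + x) = -2*((x² + x²) + x) = -2*(2*x² + x) = -2*(x + 2*x²) = -4*x² - 2*x)
1/(S(g(P, 11)) + u(11)) = 1/(30 - 2*11*(1 + 2*11)) = 1/(30 - 2*11*(1 + 22)) = 1/(30 - 2*11*23) = 1/(30 - 506) = 1/(-476) = -1/476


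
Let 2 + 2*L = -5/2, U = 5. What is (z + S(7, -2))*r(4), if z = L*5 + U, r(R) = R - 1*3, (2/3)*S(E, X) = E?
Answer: 17/4 ≈ 4.2500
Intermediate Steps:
S(E, X) = 3*E/2
L = -9/4 (L = -1 + (-5/2)/2 = -1 + (-5*½)/2 = -1 + (½)*(-5/2) = -1 - 5/4 = -9/4 ≈ -2.2500)
r(R) = -3 + R (r(R) = R - 3 = -3 + R)
z = -25/4 (z = -9/4*5 + 5 = -45/4 + 5 = -25/4 ≈ -6.2500)
(z + S(7, -2))*r(4) = (-25/4 + (3/2)*7)*(-3 + 4) = (-25/4 + 21/2)*1 = (17/4)*1 = 17/4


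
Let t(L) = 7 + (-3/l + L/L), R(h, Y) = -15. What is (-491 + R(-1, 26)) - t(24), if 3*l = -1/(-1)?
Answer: -505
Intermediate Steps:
l = ⅓ (l = (-1/(-1))/3 = (-1*(-1))/3 = (⅓)*1 = ⅓ ≈ 0.33333)
t(L) = -1 (t(L) = 7 + (-3/⅓ + L/L) = 7 + (-3*3 + 1) = 7 + (-9 + 1) = 7 - 8 = -1)
(-491 + R(-1, 26)) - t(24) = (-491 - 15) - 1*(-1) = -506 + 1 = -505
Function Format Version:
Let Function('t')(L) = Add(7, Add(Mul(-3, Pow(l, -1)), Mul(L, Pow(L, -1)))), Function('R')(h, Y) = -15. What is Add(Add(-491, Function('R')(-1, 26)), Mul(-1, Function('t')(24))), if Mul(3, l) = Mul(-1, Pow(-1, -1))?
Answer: -505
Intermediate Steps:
l = Rational(1, 3) (l = Mul(Rational(1, 3), Mul(-1, Pow(-1, -1))) = Mul(Rational(1, 3), Mul(-1, -1)) = Mul(Rational(1, 3), 1) = Rational(1, 3) ≈ 0.33333)
Function('t')(L) = -1 (Function('t')(L) = Add(7, Add(Mul(-3, Pow(Rational(1, 3), -1)), Mul(L, Pow(L, -1)))) = Add(7, Add(Mul(-3, 3), 1)) = Add(7, Add(-9, 1)) = Add(7, -8) = -1)
Add(Add(-491, Function('R')(-1, 26)), Mul(-1, Function('t')(24))) = Add(Add(-491, -15), Mul(-1, -1)) = Add(-506, 1) = -505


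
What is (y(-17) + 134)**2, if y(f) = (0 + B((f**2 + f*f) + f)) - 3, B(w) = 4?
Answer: 18225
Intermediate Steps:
y(f) = 1 (y(f) = (0 + 4) - 3 = 4 - 3 = 1)
(y(-17) + 134)**2 = (1 + 134)**2 = 135**2 = 18225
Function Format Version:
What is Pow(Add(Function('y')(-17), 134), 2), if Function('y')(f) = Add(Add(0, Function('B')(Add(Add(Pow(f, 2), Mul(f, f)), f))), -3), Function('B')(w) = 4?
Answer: 18225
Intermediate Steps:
Function('y')(f) = 1 (Function('y')(f) = Add(Add(0, 4), -3) = Add(4, -3) = 1)
Pow(Add(Function('y')(-17), 134), 2) = Pow(Add(1, 134), 2) = Pow(135, 2) = 18225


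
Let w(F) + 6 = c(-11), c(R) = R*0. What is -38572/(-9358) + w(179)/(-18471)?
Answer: 118753260/28808603 ≈ 4.1221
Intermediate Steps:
c(R) = 0
w(F) = -6 (w(F) = -6 + 0 = -6)
-38572/(-9358) + w(179)/(-18471) = -38572/(-9358) - 6/(-18471) = -38572*(-1/9358) - 6*(-1/18471) = 19286/4679 + 2/6157 = 118753260/28808603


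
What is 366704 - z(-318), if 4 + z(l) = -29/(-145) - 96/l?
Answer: 97177487/265 ≈ 3.6671e+5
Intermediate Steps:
z(l) = -19/5 - 96/l (z(l) = -4 + (-29/(-145) - 96/l) = -4 + (-29*(-1/145) - 96/l) = -4 + (⅕ - 96/l) = -19/5 - 96/l)
366704 - z(-318) = 366704 - (-19/5 - 96/(-318)) = 366704 - (-19/5 - 96*(-1/318)) = 366704 - (-19/5 + 16/53) = 366704 - 1*(-927/265) = 366704 + 927/265 = 97177487/265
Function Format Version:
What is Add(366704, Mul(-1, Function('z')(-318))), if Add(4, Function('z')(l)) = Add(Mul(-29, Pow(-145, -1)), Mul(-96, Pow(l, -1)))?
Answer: Rational(97177487, 265) ≈ 3.6671e+5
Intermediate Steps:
Function('z')(l) = Add(Rational(-19, 5), Mul(-96, Pow(l, -1))) (Function('z')(l) = Add(-4, Add(Mul(-29, Pow(-145, -1)), Mul(-96, Pow(l, -1)))) = Add(-4, Add(Mul(-29, Rational(-1, 145)), Mul(-96, Pow(l, -1)))) = Add(-4, Add(Rational(1, 5), Mul(-96, Pow(l, -1)))) = Add(Rational(-19, 5), Mul(-96, Pow(l, -1))))
Add(366704, Mul(-1, Function('z')(-318))) = Add(366704, Mul(-1, Add(Rational(-19, 5), Mul(-96, Pow(-318, -1))))) = Add(366704, Mul(-1, Add(Rational(-19, 5), Mul(-96, Rational(-1, 318))))) = Add(366704, Mul(-1, Add(Rational(-19, 5), Rational(16, 53)))) = Add(366704, Mul(-1, Rational(-927, 265))) = Add(366704, Rational(927, 265)) = Rational(97177487, 265)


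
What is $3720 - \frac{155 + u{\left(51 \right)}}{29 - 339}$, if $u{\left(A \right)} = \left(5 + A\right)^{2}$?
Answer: $\frac{1156491}{310} \approx 3730.6$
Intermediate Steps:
$3720 - \frac{155 + u{\left(51 \right)}}{29 - 339} = 3720 - \frac{155 + \left(5 + 51\right)^{2}}{29 - 339} = 3720 - \frac{155 + 56^{2}}{-310} = 3720 - \left(155 + 3136\right) \left(- \frac{1}{310}\right) = 3720 - 3291 \left(- \frac{1}{310}\right) = 3720 - - \frac{3291}{310} = 3720 + \frac{3291}{310} = \frac{1156491}{310}$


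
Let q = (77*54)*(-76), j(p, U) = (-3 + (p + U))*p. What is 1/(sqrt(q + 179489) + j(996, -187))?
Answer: 802776/644449442695 - I*sqrt(136519)/644449442695 ≈ 1.2457e-6 - 5.7333e-10*I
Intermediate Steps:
j(p, U) = p*(-3 + U + p) (j(p, U) = (-3 + (U + p))*p = (-3 + U + p)*p = p*(-3 + U + p))
q = -316008 (q = 4158*(-76) = -316008)
1/(sqrt(q + 179489) + j(996, -187)) = 1/(sqrt(-316008 + 179489) + 996*(-3 - 187 + 996)) = 1/(sqrt(-136519) + 996*806) = 1/(I*sqrt(136519) + 802776) = 1/(802776 + I*sqrt(136519))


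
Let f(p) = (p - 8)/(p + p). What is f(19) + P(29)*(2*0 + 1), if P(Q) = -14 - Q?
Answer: -1623/38 ≈ -42.711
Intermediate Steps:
f(p) = (-8 + p)/(2*p) (f(p) = (-8 + p)/((2*p)) = (-8 + p)*(1/(2*p)) = (-8 + p)/(2*p))
f(19) + P(29)*(2*0 + 1) = (½)*(-8 + 19)/19 + (-14 - 1*29)*(2*0 + 1) = (½)*(1/19)*11 + (-14 - 29)*(0 + 1) = 11/38 - 43*1 = 11/38 - 43 = -1623/38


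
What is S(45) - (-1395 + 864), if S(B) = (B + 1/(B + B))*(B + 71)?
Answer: 258853/45 ≈ 5752.3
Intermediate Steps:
S(B) = (71 + B)*(B + 1/(2*B)) (S(B) = (B + 1/(2*B))*(71 + B) = (71 + B)*(B + 1/(2*B)))
S(45) - (-1395 + 864) = (½ + 45² + 71*45 + (71/2)/45) - (-1395 + 864) = (½ + 2025 + 3195 + (71/2)*(1/45)) - 1*(-531) = (½ + 2025 + 3195 + 71/90) + 531 = 234958/45 + 531 = 258853/45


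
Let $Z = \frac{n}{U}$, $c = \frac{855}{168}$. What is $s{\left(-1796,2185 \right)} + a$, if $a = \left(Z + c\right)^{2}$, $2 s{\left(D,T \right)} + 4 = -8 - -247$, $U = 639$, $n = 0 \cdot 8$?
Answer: $\frac{449705}{3136} \approx 143.4$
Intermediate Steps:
$n = 0$
$s{\left(D,T \right)} = \frac{235}{2}$ ($s{\left(D,T \right)} = -2 + \frac{-8 - -247}{2} = -2 + \frac{-8 + 247}{2} = -2 + \frac{1}{2} \cdot 239 = -2 + \frac{239}{2} = \frac{235}{2}$)
$c = \frac{285}{56}$ ($c = 855 \cdot \frac{1}{168} = \frac{285}{56} \approx 5.0893$)
$Z = 0$ ($Z = \frac{0}{639} = 0 \cdot \frac{1}{639} = 0$)
$a = \frac{81225}{3136}$ ($a = \left(0 + \frac{285}{56}\right)^{2} = \left(\frac{285}{56}\right)^{2} = \frac{81225}{3136} \approx 25.901$)
$s{\left(-1796,2185 \right)} + a = \frac{235}{2} + \frac{81225}{3136} = \frac{449705}{3136}$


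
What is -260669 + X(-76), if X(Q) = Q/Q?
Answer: -260668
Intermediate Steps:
X(Q) = 1
-260669 + X(-76) = -260669 + 1 = -260668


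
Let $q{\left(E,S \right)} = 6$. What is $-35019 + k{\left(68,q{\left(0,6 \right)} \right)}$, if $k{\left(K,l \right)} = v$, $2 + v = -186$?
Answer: $-35207$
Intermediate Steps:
$v = -188$ ($v = -2 - 186 = -188$)
$k{\left(K,l \right)} = -188$
$-35019 + k{\left(68,q{\left(0,6 \right)} \right)} = -35019 - 188 = -35207$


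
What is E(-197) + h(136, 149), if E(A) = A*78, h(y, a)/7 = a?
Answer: -14323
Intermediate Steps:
h(y, a) = 7*a
E(A) = 78*A
E(-197) + h(136, 149) = 78*(-197) + 7*149 = -15366 + 1043 = -14323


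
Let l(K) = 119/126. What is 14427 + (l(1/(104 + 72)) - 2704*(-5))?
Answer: 503063/18 ≈ 27948.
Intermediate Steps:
l(K) = 17/18 (l(K) = 119*(1/126) = 17/18)
14427 + (l(1/(104 + 72)) - 2704*(-5)) = 14427 + (17/18 - 2704*(-5)) = 14427 + (17/18 + 13520) = 14427 + 243377/18 = 503063/18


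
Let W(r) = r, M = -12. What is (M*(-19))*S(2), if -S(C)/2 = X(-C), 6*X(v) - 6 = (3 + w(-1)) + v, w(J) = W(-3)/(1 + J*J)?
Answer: -418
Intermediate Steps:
w(J) = -3/(1 + J**2) (w(J) = -3/(1 + J*J) = -3/(1 + J**2))
X(v) = 5/4 + v/6 (X(v) = 1 + ((3 - 3/(1 + (-1)**2)) + v)/6 = 1 + ((3 - 3/(1 + 1)) + v)/6 = 1 + ((3 - 3/2) + v)/6 = 1 + (3/2 + v)/6 = 1 + (1/4 + v/6) = 5/4 + v/6)
S(C) = -5/2 + C/3 (S(C) = -2*(5/4 + (-C)/6) = -2*(5/4 - C/6) = -5/2 + C/3)
(M*(-19))*S(2) = (-12*(-19))*(-5/2 + (1/3)*2) = 228*(-5/2 + 2/3) = 228*(-11/6) = -418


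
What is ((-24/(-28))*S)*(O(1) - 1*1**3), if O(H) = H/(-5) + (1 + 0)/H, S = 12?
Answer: -72/35 ≈ -2.0571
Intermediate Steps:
O(H) = 1/H - H/5 (O(H) = H*(-1/5) + 1/H = -H/5 + 1/H = 1/H - H/5)
((-24/(-28))*S)*(O(1) - 1*1**3) = (-24/(-28)*12)*((1/1 - 1/5*1) - 1*1**3) = (-24*(-1/28)*12)*((1 - 1/5) - 1*1) = ((6/7)*12)*(4/5 - 1) = (72/7)*(-1/5) = -72/35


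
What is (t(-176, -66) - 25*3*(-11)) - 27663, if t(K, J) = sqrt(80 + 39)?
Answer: -26838 + sqrt(119) ≈ -26827.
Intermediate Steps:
t(K, J) = sqrt(119)
(t(-176, -66) - 25*3*(-11)) - 27663 = (sqrt(119) - 25*3*(-11)) - 27663 = (sqrt(119) - 75*(-11)) - 27663 = (sqrt(119) + 825) - 27663 = (825 + sqrt(119)) - 27663 = -26838 + sqrt(119)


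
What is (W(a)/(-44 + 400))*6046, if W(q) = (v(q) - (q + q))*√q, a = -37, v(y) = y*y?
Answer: 4362189*I*√37/178 ≈ 1.4907e+5*I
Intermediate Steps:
v(y) = y²
W(q) = √q*(q² - 2*q) (W(q) = (q² - (q + q))*√q = (q² - 2*q)*√q = √q*(q² - 2*q))
(W(a)/(-44 + 400))*6046 = (((-37)^(3/2)*(-2 - 37))/(-44 + 400))*6046 = ((-37*I*√37*(-39))/356)*6046 = ((1443*I*√37)*(1/356))*6046 = (1443*I*√37/356)*6046 = 4362189*I*√37/178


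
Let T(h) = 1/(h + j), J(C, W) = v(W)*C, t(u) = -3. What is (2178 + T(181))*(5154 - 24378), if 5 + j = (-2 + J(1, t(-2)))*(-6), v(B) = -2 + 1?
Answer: -4061387196/97 ≈ -4.1870e+7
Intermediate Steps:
v(B) = -1
J(C, W) = -C
j = 13 (j = -5 + (-2 - 1*1)*(-6) = -5 + (-2 - 1)*(-6) = -5 - 3*(-6) = -5 + 18 = 13)
T(h) = 1/(13 + h) (T(h) = 1/(h + 13) = 1/(13 + h))
(2178 + T(181))*(5154 - 24378) = (2178 + 1/(13 + 181))*(5154 - 24378) = (2178 + 1/194)*(-19224) = (422533/194)*(-19224) = -4061387196/97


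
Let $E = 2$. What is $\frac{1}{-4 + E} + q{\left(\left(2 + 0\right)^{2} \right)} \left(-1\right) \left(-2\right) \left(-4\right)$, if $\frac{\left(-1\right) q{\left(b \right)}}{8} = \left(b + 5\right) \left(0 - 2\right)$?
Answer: $- \frac{2305}{2} \approx -1152.5$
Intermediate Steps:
$q{\left(b \right)} = 80 + 16 b$ ($q{\left(b \right)} = - 8 \left(b + 5\right) \left(0 - 2\right) = - 8 \left(5 + b\right) \left(-2\right) = - 8 \left(-10 - 2 b\right) = 80 + 16 b$)
$\frac{1}{-4 + E} + q{\left(\left(2 + 0\right)^{2} \right)} \left(-1\right) \left(-2\right) \left(-4\right) = \frac{1}{-4 + 2} + \left(80 + 16 \left(2 + 0\right)^{2}\right) \left(-1\right) \left(-2\right) \left(-4\right) = \frac{1}{-2} + \left(80 + 16 \cdot 2^{2}\right) 2 \left(-4\right) = - \frac{1}{2} + \left(80 + 16 \cdot 4\right) \left(-8\right) = - \frac{1}{2} + \left(80 + 64\right) \left(-8\right) = - \frac{1}{2} + 144 \left(-8\right) = - \frac{1}{2} - 1152 = - \frac{2305}{2}$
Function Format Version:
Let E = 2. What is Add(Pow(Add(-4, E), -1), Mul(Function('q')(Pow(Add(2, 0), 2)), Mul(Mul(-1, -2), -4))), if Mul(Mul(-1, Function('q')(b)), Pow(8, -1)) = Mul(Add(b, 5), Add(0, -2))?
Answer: Rational(-2305, 2) ≈ -1152.5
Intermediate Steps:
Function('q')(b) = Add(80, Mul(16, b)) (Function('q')(b) = Mul(-8, Mul(Add(b, 5), Add(0, -2))) = Mul(-8, Mul(Add(5, b), -2)) = Mul(-8, Add(-10, Mul(-2, b))) = Add(80, Mul(16, b)))
Add(Pow(Add(-4, E), -1), Mul(Function('q')(Pow(Add(2, 0), 2)), Mul(Mul(-1, -2), -4))) = Add(Pow(Add(-4, 2), -1), Mul(Add(80, Mul(16, Pow(Add(2, 0), 2))), Mul(Mul(-1, -2), -4))) = Add(Pow(-2, -1), Mul(Add(80, Mul(16, Pow(2, 2))), Mul(2, -4))) = Add(Rational(-1, 2), Mul(Add(80, Mul(16, 4)), -8)) = Add(Rational(-1, 2), Mul(Add(80, 64), -8)) = Add(Rational(-1, 2), Mul(144, -8)) = Add(Rational(-1, 2), -1152) = Rational(-2305, 2)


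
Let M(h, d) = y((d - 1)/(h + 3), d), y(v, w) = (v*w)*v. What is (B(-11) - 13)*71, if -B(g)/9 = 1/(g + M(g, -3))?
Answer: -40825/47 ≈ -868.62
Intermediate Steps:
y(v, w) = w*v²
M(h, d) = d*(-1 + d)²/(3 + h)² (M(h, d) = d*((d - 1)/(h + 3))² = d*((-1 + d)/(3 + h))² = d*((-1 + d)²/(3 + h)²) = d*(-1 + d)²/(3 + h)²)
B(g) = -9/(g - 48/(3 + g)²) (B(g) = -9/(g - 3*(-1 - 3)²/(3 + g)²) = -9/(g - 3*(-4)²/(3 + g)²) = -9/(g - 3*16/(3 + g)²) = -9/(g - 48/(3 + g)²))
(B(-11) - 13)*71 = (-9*(3 - 11)²/(-48 - 11*(3 - 11)²) - 13)*71 = (-9*(-8)²/(-48 - 11*(-8)²) - 13)*71 = (-9*64/(-48 - 11*64) - 13)*71 = (-9*64/(-48 - 704) - 13)*71 = (-9*64/(-752) - 13)*71 = (-9*(-1/752)*64 - 13)*71 = (36/47 - 13)*71 = -575/47*71 = -40825/47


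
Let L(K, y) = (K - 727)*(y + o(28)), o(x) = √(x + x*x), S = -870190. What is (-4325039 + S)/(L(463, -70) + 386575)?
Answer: -300621926085/23430422839 - 2743080912*√203/164012959873 ≈ -13.069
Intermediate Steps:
o(x) = √(x + x²)
L(K, y) = (-727 + K)*(y + 2*√203) (L(K, y) = (K - 727)*(y + √(28*(1 + 28))) = (-727 + K)*(y + √(28*29)) = (-727 + K)*(y + √812) = (-727 + K)*(y + 2*√203))
(-4325039 + S)/(L(463, -70) + 386575) = (-4325039 - 870190)/((-1454*√203 - 727*(-70) + 463*(-70) + 2*463*√203) + 386575) = -5195229/((-1454*√203 + 50890 - 32410 + 926*√203) + 386575) = -5195229/((18480 - 528*√203) + 386575) = -5195229/(405055 - 528*√203)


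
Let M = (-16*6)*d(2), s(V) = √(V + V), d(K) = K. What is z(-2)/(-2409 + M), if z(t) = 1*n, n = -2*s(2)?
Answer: 4/2601 ≈ 0.0015379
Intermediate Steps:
s(V) = √2*√V (s(V) = √(2*V) = √2*√V)
M = -192 (M = -16*6*2 = -96*2 = -192)
n = -4 (n = -2*√2*√2 = -2*2 = -4)
z(t) = -4 (z(t) = 1*(-4) = -4)
z(-2)/(-2409 + M) = -4/(-2409 - 192) = -4/(-2601) = -1/2601*(-4) = 4/2601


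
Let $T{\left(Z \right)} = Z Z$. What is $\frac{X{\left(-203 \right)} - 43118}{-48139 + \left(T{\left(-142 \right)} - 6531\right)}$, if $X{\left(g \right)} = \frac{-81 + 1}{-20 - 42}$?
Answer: $\frac{668309}{534843} \approx 1.2495$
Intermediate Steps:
$X{\left(g \right)} = \frac{40}{31}$ ($X{\left(g \right)} = - \frac{80}{-62} = \left(-80\right) \left(- \frac{1}{62}\right) = \frac{40}{31}$)
$T{\left(Z \right)} = Z^{2}$
$\frac{X{\left(-203 \right)} - 43118}{-48139 + \left(T{\left(-142 \right)} - 6531\right)} = \frac{\frac{40}{31} - 43118}{-48139 - \left(6531 - \left(-142\right)^{2}\right)} = - \frac{1336618}{31 \left(-48139 + \left(20164 - 6531\right)\right)} = - \frac{1336618}{31 \left(-48139 + 13633\right)} = - \frac{1336618}{31 \left(-34506\right)} = \left(- \frac{1336618}{31}\right) \left(- \frac{1}{34506}\right) = \frac{668309}{534843}$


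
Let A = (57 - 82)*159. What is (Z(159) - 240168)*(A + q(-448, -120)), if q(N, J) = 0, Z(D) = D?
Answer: 954035775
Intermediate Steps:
A = -3975 (A = -25*159 = -3975)
(Z(159) - 240168)*(A + q(-448, -120)) = (159 - 240168)*(-3975 + 0) = -240009*(-3975) = 954035775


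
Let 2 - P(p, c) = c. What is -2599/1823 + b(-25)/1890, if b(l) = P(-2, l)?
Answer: -180107/127610 ≈ -1.4114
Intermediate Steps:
P(p, c) = 2 - c
b(l) = 2 - l
-2599/1823 + b(-25)/1890 = -2599/1823 + (2 - 1*(-25))/1890 = -2599*1/1823 + (2 + 25)*(1/1890) = -2599/1823 + 27*(1/1890) = -2599/1823 + 1/70 = -180107/127610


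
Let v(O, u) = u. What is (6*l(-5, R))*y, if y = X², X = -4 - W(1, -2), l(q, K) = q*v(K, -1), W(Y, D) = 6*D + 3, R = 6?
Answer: 750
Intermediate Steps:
W(Y, D) = 3 + 6*D
l(q, K) = -q (l(q, K) = q*(-1) = -q)
X = 5 (X = -4 - (3 + 6*(-2)) = -4 - (3 - 12) = -4 - 1*(-9) = -4 + 9 = 5)
y = 25 (y = 5² = 25)
(6*l(-5, R))*y = (6*(-1*(-5)))*25 = (6*5)*25 = 30*25 = 750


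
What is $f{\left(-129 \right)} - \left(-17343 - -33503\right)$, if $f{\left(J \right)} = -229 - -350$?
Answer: $-16039$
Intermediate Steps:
$f{\left(J \right)} = 121$ ($f{\left(J \right)} = -229 + 350 = 121$)
$f{\left(-129 \right)} - \left(-17343 - -33503\right) = 121 - \left(-17343 - -33503\right) = 121 - \left(-17343 + 33503\right) = 121 - 16160 = -16039$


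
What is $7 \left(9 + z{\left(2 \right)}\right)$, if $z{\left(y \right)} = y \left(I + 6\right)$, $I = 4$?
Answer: $203$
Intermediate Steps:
$z{\left(y \right)} = 10 y$ ($z{\left(y \right)} = y \left(4 + 6\right) = y 10 = 10 y$)
$7 \left(9 + z{\left(2 \right)}\right) = 7 \left(9 + 10 \cdot 2\right) = 7 \left(9 + 20\right) = 7 \cdot 29 = 203$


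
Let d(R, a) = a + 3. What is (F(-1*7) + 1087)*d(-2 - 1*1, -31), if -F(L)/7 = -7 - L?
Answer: -30436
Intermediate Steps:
F(L) = 49 + 7*L (F(L) = -7*(-7 - L) = 49 + 7*L)
d(R, a) = 3 + a
(F(-1*7) + 1087)*d(-2 - 1*1, -31) = ((49 + 7*(-1*7)) + 1087)*(3 - 31) = ((49 + 7*(-7)) + 1087)*(-28) = ((49 - 49) + 1087)*(-28) = (0 + 1087)*(-28) = 1087*(-28) = -30436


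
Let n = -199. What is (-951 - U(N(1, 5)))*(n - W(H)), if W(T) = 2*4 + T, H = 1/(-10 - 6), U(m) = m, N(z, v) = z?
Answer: 394009/2 ≈ 1.9700e+5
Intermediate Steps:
H = -1/16 (H = 1/(-16) = -1/16 ≈ -0.062500)
W(T) = 8 + T
(-951 - U(N(1, 5)))*(n - W(H)) = (-951 - 1*1)*(-199 - (8 - 1/16)) = (-951 - 1)*(-199 - 1*127/16) = -952*(-199 - 127/16) = -952*(-3311/16) = 394009/2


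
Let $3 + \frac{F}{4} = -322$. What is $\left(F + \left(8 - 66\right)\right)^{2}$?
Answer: $1844164$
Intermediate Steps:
$F = -1300$ ($F = -12 + 4 \left(-322\right) = -12 - 1288 = -1300$)
$\left(F + \left(8 - 66\right)\right)^{2} = \left(-1300 + \left(8 - 66\right)\right)^{2} = \left(-1300 - 58\right)^{2} = \left(-1358\right)^{2} = 1844164$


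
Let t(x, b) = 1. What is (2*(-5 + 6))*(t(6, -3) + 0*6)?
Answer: 2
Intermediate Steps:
(2*(-5 + 6))*(t(6, -3) + 0*6) = (2*(-5 + 6))*(1 + 0*6) = (2*1)*(1 + 0) = 2*1 = 2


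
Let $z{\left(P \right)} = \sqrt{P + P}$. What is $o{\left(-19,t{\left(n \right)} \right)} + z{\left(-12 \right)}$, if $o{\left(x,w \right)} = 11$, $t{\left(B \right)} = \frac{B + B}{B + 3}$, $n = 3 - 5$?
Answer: $11 + 2 i \sqrt{6} \approx 11.0 + 4.899 i$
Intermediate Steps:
$z{\left(P \right)} = \sqrt{2} \sqrt{P}$ ($z{\left(P \right)} = \sqrt{2 P} = \sqrt{2} \sqrt{P}$)
$n = -2$ ($n = 3 - 5 = -2$)
$t{\left(B \right)} = \frac{2 B}{3 + B}$
$o{\left(-19,t{\left(n \right)} \right)} + z{\left(-12 \right)} = 11 + \sqrt{2} \sqrt{-12} = 11 + \sqrt{2} \cdot 2 i \sqrt{3} = 11 + 2 i \sqrt{6}$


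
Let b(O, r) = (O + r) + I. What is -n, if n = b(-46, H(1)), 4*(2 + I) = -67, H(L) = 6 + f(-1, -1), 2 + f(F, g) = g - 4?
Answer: 263/4 ≈ 65.750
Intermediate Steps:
f(F, g) = -6 + g (f(F, g) = -2 + (g - 4) = -2 + (-4 + g) = -6 + g)
H(L) = -1 (H(L) = 6 + (-6 - 1) = 6 - 7 = -1)
I = -75/4 (I = -2 + (¼)*(-67) = -2 - 67/4 = -75/4 ≈ -18.750)
b(O, r) = -75/4 + O + r (b(O, r) = (O + r) - 75/4 = -75/4 + O + r)
n = -263/4 (n = -75/4 - 46 - 1 = -263/4 ≈ -65.750)
-n = -1*(-263/4) = 263/4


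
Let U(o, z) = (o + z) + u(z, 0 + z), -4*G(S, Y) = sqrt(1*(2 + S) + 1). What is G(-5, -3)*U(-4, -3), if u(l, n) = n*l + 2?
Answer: -I*sqrt(2) ≈ -1.4142*I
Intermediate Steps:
u(l, n) = 2 + l*n (u(l, n) = l*n + 2 = 2 + l*n)
G(S, Y) = -sqrt(3 + S)/4 (G(S, Y) = -sqrt(1*(2 + S) + 1)/4 = -sqrt((2 + S) + 1)/4 = -sqrt(3 + S)/4)
U(o, z) = 2 + o + z + z**2 (U(o, z) = (o + z) + (2 + z*(0 + z)) = (o + z) + (2 + z*z) = (o + z) + (2 + z**2) = 2 + o + z + z**2)
G(-5, -3)*U(-4, -3) = (-sqrt(3 - 5)/4)*(2 - 4 - 3 + (-3)**2) = (-I*sqrt(2)/4)*(2 - 4 - 3 + 9) = -I*sqrt(2)/4*4 = -I*sqrt(2)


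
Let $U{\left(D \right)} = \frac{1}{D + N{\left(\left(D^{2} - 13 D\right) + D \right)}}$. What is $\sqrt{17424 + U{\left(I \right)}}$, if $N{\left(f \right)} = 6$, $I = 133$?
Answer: $\frac{\sqrt{336649243}}{139} \approx 132.0$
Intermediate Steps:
$U{\left(D \right)} = \frac{1}{6 + D}$ ($U{\left(D \right)} = \frac{1}{D + 6} = \frac{1}{6 + D}$)
$\sqrt{17424 + U{\left(I \right)}} = \sqrt{17424 + \frac{1}{6 + 133}} = \sqrt{17424 + \frac{1}{139}} = \sqrt{\frac{2421937}{139}} = \frac{\sqrt{336649243}}{139}$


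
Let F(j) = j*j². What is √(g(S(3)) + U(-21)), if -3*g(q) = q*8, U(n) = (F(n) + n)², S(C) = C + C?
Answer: 2*√21538877 ≈ 9282.0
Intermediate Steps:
F(j) = j³
S(C) = 2*C
U(n) = (n + n³)² (U(n) = (n³ + n)² = (n + n³)²)
g(q) = -8*q/3 (g(q) = -q*8/3 = -8*q/3)
√(g(S(3)) + U(-21)) = √(-16*3/3 + (-21)²*(1 + (-21)²)²) = √(-8/3*6 + 441*(1 + 441)²) = √(-16 + 441*442²) = √(-16 + 441*195364) = √(-16 + 86155524) = √86155508 = 2*√21538877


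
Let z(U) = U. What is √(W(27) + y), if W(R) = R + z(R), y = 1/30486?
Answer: √50187425070/30486 ≈ 7.3485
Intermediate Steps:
y = 1/30486 ≈ 3.2802e-5
W(R) = 2*R (W(R) = R + R = 2*R)
√(W(27) + y) = √(2*27 + 1/30486) = √(54 + 1/30486) = √(1646245/30486) = √50187425070/30486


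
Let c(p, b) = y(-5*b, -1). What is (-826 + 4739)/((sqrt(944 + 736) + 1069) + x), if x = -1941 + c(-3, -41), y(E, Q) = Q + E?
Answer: -653471/111136 - 3913*sqrt(105)/111136 ≈ -6.2407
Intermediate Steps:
y(E, Q) = E + Q
c(p, b) = -1 - 5*b (c(p, b) = -5*b - 1 = -1 - 5*b)
x = -1737 (x = -1941 + (-1 - 5*(-41)) = -1941 + (-1 + 205) = -1941 + 204 = -1737)
(-826 + 4739)/((sqrt(944 + 736) + 1069) + x) = (-826 + 4739)/((sqrt(944 + 736) + 1069) - 1737) = 3913/((sqrt(1680) + 1069) - 1737) = 3913/((4*sqrt(105) + 1069) - 1737) = 3913/((1069 + 4*sqrt(105)) - 1737) = 3913/(-668 + 4*sqrt(105))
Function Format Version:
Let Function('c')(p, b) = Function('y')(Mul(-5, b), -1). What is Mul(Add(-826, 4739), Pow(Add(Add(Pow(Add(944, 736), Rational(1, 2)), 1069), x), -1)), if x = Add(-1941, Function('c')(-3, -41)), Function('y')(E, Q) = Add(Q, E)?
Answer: Add(Rational(-653471, 111136), Mul(Rational(-3913, 111136), Pow(105, Rational(1, 2)))) ≈ -6.2407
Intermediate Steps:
Function('y')(E, Q) = Add(E, Q)
Function('c')(p, b) = Add(-1, Mul(-5, b)) (Function('c')(p, b) = Add(Mul(-5, b), -1) = Add(-1, Mul(-5, b)))
x = -1737 (x = Add(-1941, Add(-1, Mul(-5, -41))) = Add(-1941, Add(-1, 205)) = Add(-1941, 204) = -1737)
Mul(Add(-826, 4739), Pow(Add(Add(Pow(Add(944, 736), Rational(1, 2)), 1069), x), -1)) = Mul(Add(-826, 4739), Pow(Add(Add(Pow(Add(944, 736), Rational(1, 2)), 1069), -1737), -1)) = Mul(3913, Pow(Add(Add(Pow(1680, Rational(1, 2)), 1069), -1737), -1)) = Mul(3913, Pow(Add(Add(Mul(4, Pow(105, Rational(1, 2))), 1069), -1737), -1)) = Mul(3913, Pow(Add(Add(1069, Mul(4, Pow(105, Rational(1, 2)))), -1737), -1)) = Mul(3913, Pow(Add(-668, Mul(4, Pow(105, Rational(1, 2)))), -1))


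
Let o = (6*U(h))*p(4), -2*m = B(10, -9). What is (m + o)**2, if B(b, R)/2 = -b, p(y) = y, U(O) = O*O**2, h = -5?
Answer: 8940100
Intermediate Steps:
U(O) = O**3
B(b, R) = -2*b (B(b, R) = 2*(-b) = -2*b)
m = 10 (m = -(-1)*10 = -1/2*(-20) = 10)
o = -3000 (o = (6*(-5)**3)*4 = (6*(-125))*4 = -750*4 = -3000)
(m + o)**2 = (10 - 3000)**2 = (-2990)**2 = 8940100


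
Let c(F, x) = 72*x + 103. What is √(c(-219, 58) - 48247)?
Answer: 8*I*√687 ≈ 209.69*I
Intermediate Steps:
c(F, x) = 103 + 72*x
√(c(-219, 58) - 48247) = √((103 + 72*58) - 48247) = √((103 + 4176) - 48247) = √(4279 - 48247) = √(-43968) = 8*I*√687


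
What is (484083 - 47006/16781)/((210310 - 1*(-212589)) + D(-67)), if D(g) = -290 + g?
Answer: 8123349817/7090677302 ≈ 1.1456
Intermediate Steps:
(484083 - 47006/16781)/((210310 - 1*(-212589)) + D(-67)) = (484083 - 47006/16781)/((210310 - 1*(-212589)) + (-290 - 67)) = (484083 - 47006*1/16781)/((210310 + 212589) - 357) = (484083 - 47006/16781)/(422899 - 357) = (8123349817/16781)/422542 = (8123349817/16781)*(1/422542) = 8123349817/7090677302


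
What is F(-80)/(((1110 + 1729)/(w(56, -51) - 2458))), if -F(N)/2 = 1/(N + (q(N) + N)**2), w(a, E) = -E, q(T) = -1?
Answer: 4814/18399559 ≈ 0.00026164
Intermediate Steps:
F(N) = -2/(N + (-1 + N)**2)
F(-80)/(((1110 + 1729)/(w(56, -51) - 2458))) = (-2/(-80 + (-1 - 80)**2))/(((1110 + 1729)/(-1*(-51) - 2458))) = (-2/(-80 + (-81)**2))/((2839/(51 - 2458))) = (-2/(-80 + 6561))/((2839/(-2407))) = (-2/6481)/((2839*(-1/2407))) = (-2*1/6481)/(-2839/2407) = -2/6481*(-2407/2839) = 4814/18399559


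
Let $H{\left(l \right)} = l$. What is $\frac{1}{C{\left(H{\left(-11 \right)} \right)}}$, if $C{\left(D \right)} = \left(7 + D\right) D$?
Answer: $\frac{1}{44} \approx 0.022727$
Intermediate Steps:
$C{\left(D \right)} = D \left(7 + D\right)$
$\frac{1}{C{\left(H{\left(-11 \right)} \right)}} = \frac{1}{\left(-11\right) \left(7 - 11\right)} = \frac{1}{\left(-11\right) \left(-4\right)} = \frac{1}{44}$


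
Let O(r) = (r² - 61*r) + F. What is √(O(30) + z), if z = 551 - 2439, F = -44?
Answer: 3*I*√318 ≈ 53.498*I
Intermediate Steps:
O(r) = -44 + r² - 61*r (O(r) = (r² - 61*r) - 44 = -44 + r² - 61*r)
z = -1888
√(O(30) + z) = √((-44 + 30² - 61*30) - 1888) = √((-44 + 900 - 1830) - 1888) = √(-974 - 1888) = √(-2862) = 3*I*√318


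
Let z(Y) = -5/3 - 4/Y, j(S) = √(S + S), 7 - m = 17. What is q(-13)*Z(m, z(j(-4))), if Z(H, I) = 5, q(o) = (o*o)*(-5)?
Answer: -4225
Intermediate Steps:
q(o) = -5*o² (q(o) = o²*(-5) = -5*o²)
m = -10 (m = 7 - 1*17 = 7 - 17 = -10)
j(S) = √2*√S (j(S) = √(2*S) = √2*√S)
z(Y) = -5/3 - 4/Y (z(Y) = -5*⅓ - 4/Y = -5/3 - 4/Y)
q(-13)*Z(m, z(j(-4))) = -5*(-13)²*5 = -5*169*5 = -845*5 = -4225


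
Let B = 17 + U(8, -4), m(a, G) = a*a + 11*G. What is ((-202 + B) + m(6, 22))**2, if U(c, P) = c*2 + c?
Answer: 13689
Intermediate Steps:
U(c, P) = 3*c (U(c, P) = 2*c + c = 3*c)
m(a, G) = a**2 + 11*G
B = 41 (B = 17 + 3*8 = 17 + 24 = 41)
((-202 + B) + m(6, 22))**2 = ((-202 + 41) + (6**2 + 11*22))**2 = (-161 + (36 + 242))**2 = (-161 + 278)**2 = 117**2 = 13689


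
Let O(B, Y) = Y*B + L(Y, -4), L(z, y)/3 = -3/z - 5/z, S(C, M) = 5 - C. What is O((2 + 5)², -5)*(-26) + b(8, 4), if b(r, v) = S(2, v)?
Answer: 31241/5 ≈ 6248.2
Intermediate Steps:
b(r, v) = 3 (b(r, v) = 5 - 1*2 = 5 - 2 = 3)
L(z, y) = -24/z (L(z, y) = 3*(-3/z - 5/z) = 3*(-8/z) = -24/z)
O(B, Y) = -24/Y + B*Y (O(B, Y) = Y*B - 24/Y = B*Y - 24/Y = -24/Y + B*Y)
O((2 + 5)², -5)*(-26) + b(8, 4) = (-24/(-5) + (2 + 5)²*(-5))*(-26) + 3 = (-24*(-⅕) + 7²*(-5))*(-26) + 3 = (24/5 + 49*(-5))*(-26) + 3 = (24/5 - 245)*(-26) + 3 = -1201/5*(-26) + 3 = 31226/5 + 3 = 31241/5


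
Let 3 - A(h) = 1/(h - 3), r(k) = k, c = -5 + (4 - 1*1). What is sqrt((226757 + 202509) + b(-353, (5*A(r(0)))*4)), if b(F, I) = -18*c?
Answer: sqrt(429302) ≈ 655.21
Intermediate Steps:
c = -2 (c = -5 + (4 - 1) = -5 + 3 = -2)
A(h) = 3 - 1/(-3 + h) (A(h) = 3 - 1/(h - 3) = 3 - 1/(-3 + h))
b(F, I) = 36 (b(F, I) = -18*(-2) = 36)
sqrt((226757 + 202509) + b(-353, (5*A(r(0)))*4)) = sqrt((226757 + 202509) + 36) = sqrt(429266 + 36) = sqrt(429302)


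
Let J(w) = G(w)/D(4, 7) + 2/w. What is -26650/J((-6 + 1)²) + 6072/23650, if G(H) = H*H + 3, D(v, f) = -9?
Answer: 3225148491/8429075 ≈ 382.62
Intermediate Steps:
G(H) = 3 + H² (G(H) = H² + 3 = 3 + H²)
J(w) = -⅓ + 2/w - w²/9 (J(w) = (3 + w²)/(-9) + 2/w = (3 + w²)*(-⅑) + 2/w = (-⅓ - w²/9) + 2/w = -⅓ + 2/w - w²/9)
-26650/J((-6 + 1)²) + 6072/23650 = -26650*9*(-6 + 1)²/(18 - ((-6 + 1)²)³ - 3*(-6 + 1)²) + 6072/23650 = -26650*225/(18 - ((-5)²)³ - 3*(-5)²) + 6072*(1/23650) = -26650*225/(18 - 1*25³ - 3*25) + 276/1075 = -26650*225/(18 - 1*15625 - 75) + 276/1075 = -26650*225/(18 - 15625 - 75) + 276/1075 = -26650/((⅑)*(1/25)*(-15682)) + 276/1075 = -26650/(-15682/225) + 276/1075 = -26650*(-225/15682) + 276/1075 = 2998125/7841 + 276/1075 = 3225148491/8429075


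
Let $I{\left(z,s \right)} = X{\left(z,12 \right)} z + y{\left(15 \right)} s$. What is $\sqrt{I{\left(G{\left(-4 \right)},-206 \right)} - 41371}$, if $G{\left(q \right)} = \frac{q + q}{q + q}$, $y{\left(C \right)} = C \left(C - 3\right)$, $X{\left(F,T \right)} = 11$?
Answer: $2 i \sqrt{19610} \approx 280.07 i$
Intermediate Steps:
$y{\left(C \right)} = C \left(-3 + C\right)$
$G{\left(q \right)} = 1$ ($G{\left(q \right)} = \frac{2 q}{2 q} = 2 q \frac{1}{2 q} = 1$)
$I{\left(z,s \right)} = 11 z + 180 s$ ($I{\left(z,s \right)} = 11 z + 15 \left(-3 + 15\right) s = 11 z + 15 \cdot 12 s = 11 z + 180 s$)
$\sqrt{I{\left(G{\left(-4 \right)},-206 \right)} - 41371} = \sqrt{\left(11 \cdot 1 + 180 \left(-206\right)\right) - 41371} = \sqrt{\left(11 - 37080\right) - 41371} = \sqrt{-37069 - 41371} = \sqrt{-78440} = 2 i \sqrt{19610}$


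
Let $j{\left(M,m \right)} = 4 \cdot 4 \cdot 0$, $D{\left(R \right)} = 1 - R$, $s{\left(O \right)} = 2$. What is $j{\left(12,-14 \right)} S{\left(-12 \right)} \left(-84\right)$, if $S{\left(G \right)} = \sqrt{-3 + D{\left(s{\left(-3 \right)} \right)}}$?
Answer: $0$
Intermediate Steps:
$j{\left(M,m \right)} = 0$ ($j{\left(M,m \right)} = 16 \cdot 0 = 0$)
$S{\left(G \right)} = 2 i$ ($S{\left(G \right)} = \sqrt{-3 + \left(1 - 2\right)} = \sqrt{-3 - 1} = \sqrt{-4} = 2 i$)
$j{\left(12,-14 \right)} S{\left(-12 \right)} \left(-84\right) = 0 \cdot 2 i \left(-84\right) = 0 \left(-84\right) = 0$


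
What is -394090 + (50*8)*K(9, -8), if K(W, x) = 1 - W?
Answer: -397290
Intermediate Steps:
-394090 + (50*8)*K(9, -8) = -394090 + (50*8)*(1 - 1*9) = -394090 + 400*(1 - 9) = -394090 + 400*(-8) = -394090 - 3200 = -397290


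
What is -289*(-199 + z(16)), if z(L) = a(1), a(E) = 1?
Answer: 57222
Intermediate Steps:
z(L) = 1
-289*(-199 + z(16)) = -289*(-199 + 1) = -289*(-198) = 57222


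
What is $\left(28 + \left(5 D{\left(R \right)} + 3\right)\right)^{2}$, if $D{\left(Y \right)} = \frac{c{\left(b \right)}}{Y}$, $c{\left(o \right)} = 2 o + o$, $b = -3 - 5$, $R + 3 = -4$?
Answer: $\frac{113569}{49} \approx 2317.7$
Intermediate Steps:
$R = -7$ ($R = -3 - 4 = -7$)
$b = -8$ ($b = -3 - 5 = -8$)
$c{\left(o \right)} = 3 o$
$D{\left(Y \right)} = - \frac{24}{Y}$ ($D{\left(Y \right)} = \frac{3 \left(-8\right)}{Y} = - \frac{24}{Y}$)
$\left(28 + \left(5 D{\left(R \right)} + 3\right)\right)^{2} = \left(28 + \left(5 \left(- \frac{24}{-7}\right) + 3\right)\right)^{2} = \left(28 + \left(5 \left(\left(-24\right) \left(- \frac{1}{7}\right)\right) + 3\right)\right)^{2} = \left(28 + \left(5 \cdot \frac{24}{7} + 3\right)\right)^{2} = \left(28 + \left(\frac{120}{7} + 3\right)\right)^{2} = \left(28 + \frac{141}{7}\right)^{2} = \left(\frac{337}{7}\right)^{2} = \frac{113569}{49}$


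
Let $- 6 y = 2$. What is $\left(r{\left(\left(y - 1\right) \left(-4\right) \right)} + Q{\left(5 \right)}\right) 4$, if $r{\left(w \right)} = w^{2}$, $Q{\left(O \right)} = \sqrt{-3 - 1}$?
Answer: $\frac{1024}{9} + 8 i \approx 113.78 + 8.0 i$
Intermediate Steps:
$y = - \frac{1}{3}$ ($y = \left(- \frac{1}{6}\right) 2 = - \frac{1}{3} \approx -0.33333$)
$Q{\left(O \right)} = 2 i$ ($Q{\left(O \right)} = \sqrt{-4} = 2 i$)
$\left(r{\left(\left(y - 1\right) \left(-4\right) \right)} + Q{\left(5 \right)}\right) 4 = \left(\left(\left(- \frac{1}{3} - 1\right) \left(-4\right)\right)^{2} + 2 i\right) 4 = \left(\left(\left(- \frac{4}{3}\right) \left(-4\right)\right)^{2} + 2 i\right) 4 = \left(\left(\frac{16}{3}\right)^{2} + 2 i\right) 4 = \left(\frac{256}{9} + 2 i\right) 4 = \frac{1024}{9} + 8 i$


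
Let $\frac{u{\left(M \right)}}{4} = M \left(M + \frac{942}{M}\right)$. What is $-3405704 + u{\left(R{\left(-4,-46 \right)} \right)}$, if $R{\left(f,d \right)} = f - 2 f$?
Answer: $-3401872$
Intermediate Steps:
$R{\left(f,d \right)} = - f$
$u{\left(M \right)} = 4 M \left(M + \frac{942}{M}\right)$
$-3405704 + u{\left(R{\left(-4,-46 \right)} \right)} = -3405704 + \left(3768 + 4 \left(\left(-1\right) \left(-4\right)\right)^{2}\right) = -3405704 + \left(3768 + 4 \cdot 4^{2}\right) = -3405704 + \left(3768 + 4 \cdot 16\right) = -3405704 + \left(3768 + 64\right) = -3405704 + 3832 = -3401872$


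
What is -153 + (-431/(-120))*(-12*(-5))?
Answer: 125/2 ≈ 62.500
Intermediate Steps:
-153 + (-431/(-120))*(-12*(-5)) = -153 - 431*(-1/120)*60 = -153 + (431/120)*60 = -153 + 431/2 = 125/2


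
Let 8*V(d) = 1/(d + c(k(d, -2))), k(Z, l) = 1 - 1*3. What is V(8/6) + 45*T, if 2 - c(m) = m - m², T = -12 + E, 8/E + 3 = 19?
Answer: -115917/224 ≈ -517.49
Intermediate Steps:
E = ½ (E = 8/(-3 + 19) = 8/16 = 8*(1/16) = ½ ≈ 0.50000)
k(Z, l) = -2 (k(Z, l) = 1 - 3 = -2)
T = -23/2 (T = -12 + ½ = -23/2 ≈ -11.500)
c(m) = 2 + m² - m (c(m) = 2 - (m - m²) = 2 + (m² - m) = 2 + m² - m)
V(d) = 1/(8*(8 + d)) (V(d) = 1/(8*(d + (2 + (-2)² - 1*(-2)))) = 1/(8*(d + (2 + 4 + 2))) = 1/(8*(d + 8)) = 1/(8*(8 + d)))
V(8/6) + 45*T = 1/(8*(8 + 8/6)) + 45*(-23/2) = 1/(8*(8 + 8*(⅙))) - 1035/2 = 1/(8*(8 + 4/3)) - 1035/2 = 1/(8*(28/3)) - 1035/2 = (⅛)*(3/28) - 1035/2 = 3/224 - 1035/2 = -115917/224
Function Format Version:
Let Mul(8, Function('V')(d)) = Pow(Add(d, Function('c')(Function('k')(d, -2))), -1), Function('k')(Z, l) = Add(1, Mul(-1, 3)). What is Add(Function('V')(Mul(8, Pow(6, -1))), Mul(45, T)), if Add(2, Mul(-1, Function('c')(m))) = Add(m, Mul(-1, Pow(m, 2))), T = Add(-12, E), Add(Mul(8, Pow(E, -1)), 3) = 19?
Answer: Rational(-115917, 224) ≈ -517.49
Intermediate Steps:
E = Rational(1, 2) (E = Mul(8, Pow(Add(-3, 19), -1)) = Mul(8, Pow(16, -1)) = Mul(8, Rational(1, 16)) = Rational(1, 2) ≈ 0.50000)
Function('k')(Z, l) = -2 (Function('k')(Z, l) = Add(1, -3) = -2)
T = Rational(-23, 2) (T = Add(-12, Rational(1, 2)) = Rational(-23, 2) ≈ -11.500)
Function('c')(m) = Add(2, Pow(m, 2), Mul(-1, m)) (Function('c')(m) = Add(2, Mul(-1, Add(m, Mul(-1, Pow(m, 2))))) = Add(2, Add(Pow(m, 2), Mul(-1, m))) = Add(2, Pow(m, 2), Mul(-1, m)))
Function('V')(d) = Mul(Rational(1, 8), Pow(Add(8, d), -1)) (Function('V')(d) = Mul(Rational(1, 8), Pow(Add(d, Add(2, Pow(-2, 2), Mul(-1, -2))), -1)) = Mul(Rational(1, 8), Pow(Add(d, Add(2, 4, 2)), -1)) = Mul(Rational(1, 8), Pow(Add(d, 8), -1)) = Mul(Rational(1, 8), Pow(Add(8, d), -1)))
Add(Function('V')(Mul(8, Pow(6, -1))), Mul(45, T)) = Add(Mul(Rational(1, 8), Pow(Add(8, Mul(8, Pow(6, -1))), -1)), Mul(45, Rational(-23, 2))) = Add(Mul(Rational(1, 8), Pow(Add(8, Mul(8, Rational(1, 6))), -1)), Rational(-1035, 2)) = Add(Mul(Rational(1, 8), Pow(Add(8, Rational(4, 3)), -1)), Rational(-1035, 2)) = Add(Mul(Rational(1, 8), Pow(Rational(28, 3), -1)), Rational(-1035, 2)) = Add(Mul(Rational(1, 8), Rational(3, 28)), Rational(-1035, 2)) = Add(Rational(3, 224), Rational(-1035, 2)) = Rational(-115917, 224)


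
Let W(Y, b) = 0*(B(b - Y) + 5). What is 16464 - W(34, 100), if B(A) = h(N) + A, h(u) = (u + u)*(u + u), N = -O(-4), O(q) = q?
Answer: 16464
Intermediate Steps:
N = 4 (N = -1*(-4) = 4)
h(u) = 4*u**2 (h(u) = (2*u)*(2*u) = 4*u**2)
B(A) = 64 + A (B(A) = 4*4**2 + A = 4*16 + A = 64 + A)
W(Y, b) = 0 (W(Y, b) = 0*((64 + (b - Y)) + 5) = 0*((64 + b - Y) + 5) = 0*(69 + b - Y) = 0)
16464 - W(34, 100) = 16464 - 1*0 = 16464 + 0 = 16464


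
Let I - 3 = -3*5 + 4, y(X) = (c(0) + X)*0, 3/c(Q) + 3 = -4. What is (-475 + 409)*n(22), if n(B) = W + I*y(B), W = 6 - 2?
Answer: -264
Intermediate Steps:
c(Q) = -3/7 (c(Q) = 3/(-3 - 4) = 3/(-7) = 3*(-⅐) = -3/7)
y(X) = 0 (y(X) = (-3/7 + X)*0 = 0)
I = -8 (I = 3 + (-3*5 + 4) = 3 + (-15 + 4) = 3 - 11 = -8)
W = 4
n(B) = 4 (n(B) = 4 - 8*0 = 4 + 0 = 4)
(-475 + 409)*n(22) = (-475 + 409)*4 = -66*4 = -264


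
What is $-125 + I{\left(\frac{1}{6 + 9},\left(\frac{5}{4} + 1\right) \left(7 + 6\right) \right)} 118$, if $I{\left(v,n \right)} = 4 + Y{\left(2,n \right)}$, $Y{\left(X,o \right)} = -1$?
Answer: $229$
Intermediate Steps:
$I{\left(v,n \right)} = 3$ ($I{\left(v,n \right)} = 4 - 1 = 3$)
$-125 + I{\left(\frac{1}{6 + 9},\left(\frac{5}{4} + 1\right) \left(7 + 6\right) \right)} 118 = -125 + 3 \cdot 118 = -125 + 354 = 229$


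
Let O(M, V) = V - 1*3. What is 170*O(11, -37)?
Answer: -6800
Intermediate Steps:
O(M, V) = -3 + V (O(M, V) = V - 3 = -3 + V)
170*O(11, -37) = 170*(-3 - 37) = 170*(-40) = -6800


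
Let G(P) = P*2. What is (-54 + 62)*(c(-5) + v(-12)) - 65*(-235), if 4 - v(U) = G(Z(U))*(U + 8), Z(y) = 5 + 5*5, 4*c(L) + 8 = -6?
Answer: 17199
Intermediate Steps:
c(L) = -7/2 (c(L) = -2 + (¼)*(-6) = -2 - 3/2 = -7/2)
Z(y) = 30 (Z(y) = 5 + 25 = 30)
G(P) = 2*P
v(U) = -476 - 60*U (v(U) = 4 - 2*30*(U + 8) = 4 - 60*(8 + U) = 4 - (480 + 60*U) = 4 + (-480 - 60*U) = -476 - 60*U)
(-54 + 62)*(c(-5) + v(-12)) - 65*(-235) = (-54 + 62)*(-7/2 + (-476 - 60*(-12))) - 65*(-235) = 8*(-7/2 + (-476 + 720)) + 15275 = 8*(-7/2 + 244) + 15275 = 8*(481/2) + 15275 = 1924 + 15275 = 17199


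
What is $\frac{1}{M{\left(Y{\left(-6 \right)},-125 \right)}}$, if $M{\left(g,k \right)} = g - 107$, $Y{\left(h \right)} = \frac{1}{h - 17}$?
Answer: $- \frac{23}{2462} \approx -0.009342$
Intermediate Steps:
$Y{\left(h \right)} = \frac{1}{-17 + h}$
$M{\left(g,k \right)} = -107 + g$ ($M{\left(g,k \right)} = g - 107 = -107 + g$)
$\frac{1}{M{\left(Y{\left(-6 \right)},-125 \right)}} = \frac{1}{-107 + \frac{1}{-17 - 6}} = \frac{1}{-107 + \frac{1}{-23}} = \frac{1}{-107 - \frac{1}{23}} = \frac{1}{- \frac{2462}{23}} = - \frac{23}{2462}$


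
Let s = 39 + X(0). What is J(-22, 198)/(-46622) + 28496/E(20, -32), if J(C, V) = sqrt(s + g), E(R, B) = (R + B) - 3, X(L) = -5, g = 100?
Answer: -28496/15 - sqrt(134)/46622 ≈ -1899.7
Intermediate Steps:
E(R, B) = -3 + B + R (E(R, B) = (B + R) - 3 = -3 + B + R)
s = 34 (s = 39 - 5 = 34)
J(C, V) = sqrt(134) (J(C, V) = sqrt(34 + 100) = sqrt(134))
J(-22, 198)/(-46622) + 28496/E(20, -32) = sqrt(134)/(-46622) + 28496/(-3 - 32 + 20) = sqrt(134)*(-1/46622) + 28496/(-15) = -sqrt(134)/46622 + 28496*(-1/15) = -sqrt(134)/46622 - 28496/15 = -28496/15 - sqrt(134)/46622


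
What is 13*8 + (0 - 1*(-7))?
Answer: 111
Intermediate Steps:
13*8 + (0 - 1*(-7)) = 104 + (0 + 7) = 104 + 7 = 111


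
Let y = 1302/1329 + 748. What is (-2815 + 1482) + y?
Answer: -258721/443 ≈ -584.02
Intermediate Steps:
y = 331798/443 (y = 1302*(1/1329) + 748 = 434/443 + 748 = 331798/443 ≈ 748.98)
(-2815 + 1482) + y = (-2815 + 1482) + 331798/443 = -1333 + 331798/443 = -258721/443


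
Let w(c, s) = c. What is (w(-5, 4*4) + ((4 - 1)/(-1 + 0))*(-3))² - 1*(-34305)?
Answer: 34321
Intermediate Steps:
(w(-5, 4*4) + ((4 - 1)/(-1 + 0))*(-3))² - 1*(-34305) = (-5 + ((4 - 1)/(-1 + 0))*(-3))² - 1*(-34305) = (-5 + (3/(-1))*(-3))² + 34305 = (-5 + (3*(-1))*(-3))² + 34305 = (-5 - 3*(-3))² + 34305 = (-5 + 9)² + 34305 = 4² + 34305 = 16 + 34305 = 34321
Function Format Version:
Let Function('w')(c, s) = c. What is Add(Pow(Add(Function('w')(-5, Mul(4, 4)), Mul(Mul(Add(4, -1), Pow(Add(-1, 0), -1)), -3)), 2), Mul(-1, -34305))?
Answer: 34321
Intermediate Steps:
Add(Pow(Add(Function('w')(-5, Mul(4, 4)), Mul(Mul(Add(4, -1), Pow(Add(-1, 0), -1)), -3)), 2), Mul(-1, -34305)) = Add(Pow(Add(-5, Mul(Mul(Add(4, -1), Pow(Add(-1, 0), -1)), -3)), 2), Mul(-1, -34305)) = Add(Pow(Add(-5, Mul(Mul(3, Pow(-1, -1)), -3)), 2), 34305) = Add(Pow(Add(-5, Mul(Mul(3, -1), -3)), 2), 34305) = Add(Pow(Add(-5, Mul(-3, -3)), 2), 34305) = Add(Pow(Add(-5, 9), 2), 34305) = Add(Pow(4, 2), 34305) = Add(16, 34305) = 34321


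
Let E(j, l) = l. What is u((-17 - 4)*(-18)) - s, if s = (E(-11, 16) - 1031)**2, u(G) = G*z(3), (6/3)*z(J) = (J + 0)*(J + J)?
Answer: -1026823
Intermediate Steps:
z(J) = J**2 (z(J) = ((J + 0)*(J + J))/2 = (J*(2*J))/2 = (2*J**2)/2 = J**2)
u(G) = 9*G (u(G) = G*3**2 = G*9 = 9*G)
s = 1030225 (s = (16 - 1031)**2 = (-1015)**2 = 1030225)
u((-17 - 4)*(-18)) - s = 9*((-17 - 4)*(-18)) - 1*1030225 = 9*(-21*(-18)) - 1030225 = 9*378 - 1030225 = 3402 - 1030225 = -1026823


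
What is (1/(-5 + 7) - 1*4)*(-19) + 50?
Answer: 233/2 ≈ 116.50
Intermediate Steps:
(1/(-5 + 7) - 1*4)*(-19) + 50 = (1/2 - 4)*(-19) + 50 = (½ - 4)*(-19) + 50 = -7/2*(-19) + 50 = 133/2 + 50 = 233/2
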